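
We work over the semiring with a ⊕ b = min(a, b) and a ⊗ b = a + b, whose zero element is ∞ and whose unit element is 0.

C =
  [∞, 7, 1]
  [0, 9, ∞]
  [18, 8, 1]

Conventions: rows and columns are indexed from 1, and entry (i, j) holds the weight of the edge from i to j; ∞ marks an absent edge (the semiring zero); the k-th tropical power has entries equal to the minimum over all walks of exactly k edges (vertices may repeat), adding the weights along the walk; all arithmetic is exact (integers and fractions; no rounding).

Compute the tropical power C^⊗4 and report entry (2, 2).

C^⊗2:
  [7, 9, 2]
  [9, 7, 1]
  [8, 9, 2]
C^⊗3:
  [9, 10, 3]
  [7, 9, 2]
  [9, 10, 3]
C^⊗4:
  [10, 11, 4]
  [9, 10, 3]
  [10, 11, 4]
Key observation: the optimum is the walk 2->1->3->3->2, with weight 0 + 1 + 1 + 8 = 10.
Optimal value attained by: walk 2->1->3->3->2.
Answer: (C^⊗4)[2][2] = 10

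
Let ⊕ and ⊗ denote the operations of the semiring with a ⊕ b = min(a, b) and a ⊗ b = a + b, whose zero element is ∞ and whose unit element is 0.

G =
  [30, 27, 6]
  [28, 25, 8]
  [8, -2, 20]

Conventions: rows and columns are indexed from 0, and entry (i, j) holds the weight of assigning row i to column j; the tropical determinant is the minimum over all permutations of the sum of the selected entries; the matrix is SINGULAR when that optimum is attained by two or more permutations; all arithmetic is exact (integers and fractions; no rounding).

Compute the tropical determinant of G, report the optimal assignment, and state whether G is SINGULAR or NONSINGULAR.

σ = (0, 1, 2): 30 + 25 + 20 = 75
σ = (0, 2, 1): 30 + 8 + (-2) = 36
σ = (1, 0, 2): 27 + 28 + 20 = 75
σ = (1, 2, 0): 27 + 8 + 8 = 43
σ = (2, 0, 1): 6 + 28 + (-2) = 32
σ = (2, 1, 0): 6 + 25 + 8 = 39
Optimal value attained by: σ = (2, 0, 1).
Answer: det⊕(G) = 32; verdict: NONSINGULAR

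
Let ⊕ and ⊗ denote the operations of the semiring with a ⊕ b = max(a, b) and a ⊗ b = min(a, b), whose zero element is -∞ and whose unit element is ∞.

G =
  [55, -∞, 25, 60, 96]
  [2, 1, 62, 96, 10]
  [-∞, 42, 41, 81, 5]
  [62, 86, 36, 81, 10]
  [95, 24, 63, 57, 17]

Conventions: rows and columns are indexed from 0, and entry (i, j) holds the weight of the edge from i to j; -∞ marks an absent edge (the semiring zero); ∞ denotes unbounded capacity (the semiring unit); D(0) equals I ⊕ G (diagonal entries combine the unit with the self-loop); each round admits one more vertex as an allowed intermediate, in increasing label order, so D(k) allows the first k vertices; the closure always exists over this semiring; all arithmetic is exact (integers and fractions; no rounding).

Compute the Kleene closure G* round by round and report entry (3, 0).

D(0):
  [∞, -∞, 25, 60, 96]
  [2, ∞, 62, 96, 10]
  [-∞, 42, ∞, 81, 5]
  [62, 86, 36, ∞, 10]
  [95, 24, 63, 57, ∞]
D(1):
  [∞, -∞, 25, 60, 96]
  [2, ∞, 62, 96, 10]
  [-∞, 42, ∞, 81, 5]
  [62, 86, 36, ∞, 62]
  [95, 24, 63, 60, ∞]
D(2):
  [∞, -∞, 25, 60, 96]
  [2, ∞, 62, 96, 10]
  [2, 42, ∞, 81, 10]
  [62, 86, 62, ∞, 62]
  [95, 24, 63, 60, ∞]
D(3):
  [∞, 25, 25, 60, 96]
  [2, ∞, 62, 96, 10]
  [2, 42, ∞, 81, 10]
  [62, 86, 62, ∞, 62]
  [95, 42, 63, 63, ∞]
D(4):
  [∞, 60, 60, 60, 96]
  [62, ∞, 62, 96, 62]
  [62, 81, ∞, 81, 62]
  [62, 86, 62, ∞, 62]
  [95, 63, 63, 63, ∞]
D(5):
  [∞, 63, 63, 63, 96]
  [62, ∞, 62, 96, 62]
  [62, 81, ∞, 81, 62]
  [62, 86, 62, ∞, 62]
  [95, 63, 63, 63, ∞]
Answer: G*[3][0] = 62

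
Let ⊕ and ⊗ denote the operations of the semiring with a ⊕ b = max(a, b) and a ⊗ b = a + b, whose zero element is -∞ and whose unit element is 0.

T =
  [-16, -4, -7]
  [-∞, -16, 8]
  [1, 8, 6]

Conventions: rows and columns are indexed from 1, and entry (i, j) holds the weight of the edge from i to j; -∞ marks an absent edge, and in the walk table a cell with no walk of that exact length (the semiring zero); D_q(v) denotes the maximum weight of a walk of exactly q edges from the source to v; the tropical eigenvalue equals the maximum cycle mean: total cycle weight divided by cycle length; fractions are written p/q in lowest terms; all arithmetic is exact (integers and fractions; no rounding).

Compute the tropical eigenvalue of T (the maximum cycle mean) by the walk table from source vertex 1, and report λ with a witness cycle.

q=0: [0, -∞, -∞]
q=1: [-16, -4, -7]
q=2: [-6, 1, 4]
q=3: [5, 12, 10]
Optimal cycle mean attained by: cycle 2->3->2, total 8 + 8, length 2.
Answer: λ = 8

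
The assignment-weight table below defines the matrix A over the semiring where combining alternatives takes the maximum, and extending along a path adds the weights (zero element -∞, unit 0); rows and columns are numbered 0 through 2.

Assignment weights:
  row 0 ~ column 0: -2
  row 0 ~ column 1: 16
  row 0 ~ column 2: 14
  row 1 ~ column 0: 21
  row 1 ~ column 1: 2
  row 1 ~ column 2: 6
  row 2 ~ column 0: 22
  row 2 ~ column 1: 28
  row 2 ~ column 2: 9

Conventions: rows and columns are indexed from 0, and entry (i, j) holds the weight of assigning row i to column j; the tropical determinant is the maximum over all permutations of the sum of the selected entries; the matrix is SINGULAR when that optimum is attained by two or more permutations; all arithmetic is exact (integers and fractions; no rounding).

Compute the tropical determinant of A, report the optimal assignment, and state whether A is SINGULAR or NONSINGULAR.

σ = (0, 1, 2): (-2) + 2 + 9 = 9
σ = (0, 2, 1): (-2) + 6 + 28 = 32
σ = (1, 0, 2): 16 + 21 + 9 = 46
σ = (1, 2, 0): 16 + 6 + 22 = 44
σ = (2, 0, 1): 14 + 21 + 28 = 63
σ = (2, 1, 0): 14 + 2 + 22 = 38
Optimal value attained by: σ = (2, 0, 1).
Answer: det⊕(A) = 63; verdict: NONSINGULAR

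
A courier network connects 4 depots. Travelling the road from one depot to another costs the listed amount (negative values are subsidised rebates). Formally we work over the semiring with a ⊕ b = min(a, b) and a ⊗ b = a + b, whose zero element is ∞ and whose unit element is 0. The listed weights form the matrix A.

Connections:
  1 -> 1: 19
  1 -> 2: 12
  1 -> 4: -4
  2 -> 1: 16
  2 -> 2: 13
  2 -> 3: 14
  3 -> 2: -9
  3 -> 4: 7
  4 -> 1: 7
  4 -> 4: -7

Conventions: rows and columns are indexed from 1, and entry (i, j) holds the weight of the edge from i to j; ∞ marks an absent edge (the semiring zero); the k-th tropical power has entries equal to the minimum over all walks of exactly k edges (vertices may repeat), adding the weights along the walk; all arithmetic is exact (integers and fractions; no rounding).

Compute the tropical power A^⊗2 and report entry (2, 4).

A^⊗2:
  [3, 25, 26, -11]
  [29, 5, 27, 12]
  [7, 4, 5, 0]
  [0, 19, ∞, -14]
Key observation: the optimum is the walk 2->1->4, with weight 16 + (-4) = 12.
Optimal value attained by: walk 2->1->4.
Answer: (A^⊗2)[2][4] = 12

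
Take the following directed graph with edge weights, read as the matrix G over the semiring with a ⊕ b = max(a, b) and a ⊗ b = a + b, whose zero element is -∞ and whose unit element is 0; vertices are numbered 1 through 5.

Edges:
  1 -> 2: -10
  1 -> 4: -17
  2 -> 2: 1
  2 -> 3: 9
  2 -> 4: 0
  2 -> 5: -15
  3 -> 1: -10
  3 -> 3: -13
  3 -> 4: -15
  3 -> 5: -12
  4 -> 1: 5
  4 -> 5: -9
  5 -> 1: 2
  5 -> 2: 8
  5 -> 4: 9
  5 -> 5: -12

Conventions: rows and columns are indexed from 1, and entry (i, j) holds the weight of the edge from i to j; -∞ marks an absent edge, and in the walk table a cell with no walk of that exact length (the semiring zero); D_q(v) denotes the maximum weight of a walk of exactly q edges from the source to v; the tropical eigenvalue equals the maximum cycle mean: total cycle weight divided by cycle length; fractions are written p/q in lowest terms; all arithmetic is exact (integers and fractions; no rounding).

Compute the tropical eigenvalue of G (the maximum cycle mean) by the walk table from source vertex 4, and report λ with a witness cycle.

q=0: [-∞, -∞, -∞, 0, -∞]
q=1: [5, -∞, -∞, -∞, -9]
q=2: [-7, -1, -∞, 0, -21]
q=3: [5, 0, 8, -1, -9]
q=4: [4, 1, 9, 0, -4]
q=5: [5, 4, 10, 5, -3]
Optimal cycle mean attained by: cycle 2->3->5->2, total 9 + (-12) + 8, length 3.
Answer: λ = 5/3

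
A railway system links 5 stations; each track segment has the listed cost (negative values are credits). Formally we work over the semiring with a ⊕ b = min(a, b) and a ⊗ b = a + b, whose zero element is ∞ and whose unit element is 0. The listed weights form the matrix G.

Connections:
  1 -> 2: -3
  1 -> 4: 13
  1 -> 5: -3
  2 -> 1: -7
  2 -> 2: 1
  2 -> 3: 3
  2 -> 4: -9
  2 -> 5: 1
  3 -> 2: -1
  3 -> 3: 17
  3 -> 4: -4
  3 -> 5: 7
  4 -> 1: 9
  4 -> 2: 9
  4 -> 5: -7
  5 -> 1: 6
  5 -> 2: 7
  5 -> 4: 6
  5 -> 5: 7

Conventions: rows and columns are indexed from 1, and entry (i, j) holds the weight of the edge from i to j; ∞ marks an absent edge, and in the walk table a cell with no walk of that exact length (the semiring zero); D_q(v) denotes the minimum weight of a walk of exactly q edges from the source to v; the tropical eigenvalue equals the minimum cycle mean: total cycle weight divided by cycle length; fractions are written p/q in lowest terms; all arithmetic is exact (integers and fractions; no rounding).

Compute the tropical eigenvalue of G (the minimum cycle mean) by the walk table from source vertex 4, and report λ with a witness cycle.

q=0: [∞, ∞, ∞, 0, ∞]
q=1: [9, 9, ∞, ∞, -7]
q=2: [-1, 0, 12, -1, 0]
q=3: [-7, -4, 3, -9, -8]
q=4: [-11, -10, -1, -13, -16]
q=5: [-17, -14, -7, -19, -20]
Optimal cycle mean attained by: cycle 1->2->1, total (-3) + (-7), length 2.
Answer: λ = -5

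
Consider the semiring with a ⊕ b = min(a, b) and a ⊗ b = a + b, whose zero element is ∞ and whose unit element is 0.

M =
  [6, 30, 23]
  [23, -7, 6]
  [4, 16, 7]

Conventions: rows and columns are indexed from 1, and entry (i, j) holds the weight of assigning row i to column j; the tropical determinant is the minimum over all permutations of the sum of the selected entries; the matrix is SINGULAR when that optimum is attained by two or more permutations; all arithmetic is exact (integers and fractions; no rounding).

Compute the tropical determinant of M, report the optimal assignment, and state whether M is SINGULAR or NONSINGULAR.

σ = (1, 2, 3): 6 + (-7) + 7 = 6
σ = (1, 3, 2): 6 + 6 + 16 = 28
σ = (2, 1, 3): 30 + 23 + 7 = 60
σ = (2, 3, 1): 30 + 6 + 4 = 40
σ = (3, 1, 2): 23 + 23 + 16 = 62
σ = (3, 2, 1): 23 + (-7) + 4 = 20
Optimal value attained by: σ = (1, 2, 3).
Answer: det⊕(M) = 6; verdict: NONSINGULAR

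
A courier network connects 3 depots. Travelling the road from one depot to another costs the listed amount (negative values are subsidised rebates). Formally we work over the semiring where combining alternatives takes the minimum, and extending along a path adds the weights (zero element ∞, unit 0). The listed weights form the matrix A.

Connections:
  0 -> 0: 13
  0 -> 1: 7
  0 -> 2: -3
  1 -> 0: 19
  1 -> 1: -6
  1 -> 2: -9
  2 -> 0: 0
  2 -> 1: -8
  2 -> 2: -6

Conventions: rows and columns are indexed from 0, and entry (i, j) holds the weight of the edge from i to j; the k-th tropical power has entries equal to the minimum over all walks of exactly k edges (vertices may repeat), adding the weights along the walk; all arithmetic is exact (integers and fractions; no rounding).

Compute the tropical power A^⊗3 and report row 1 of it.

A^⊗2:
  [-3, -11, -9]
  [-9, -17, -15]
  [-6, -14, -17]
A^⊗3:
  [-9, -17, -20]
  [-15, -23, -26]
  [-17, -25, -23]
Answer: row 1 of A^⊗3 = [-15, -23, -26]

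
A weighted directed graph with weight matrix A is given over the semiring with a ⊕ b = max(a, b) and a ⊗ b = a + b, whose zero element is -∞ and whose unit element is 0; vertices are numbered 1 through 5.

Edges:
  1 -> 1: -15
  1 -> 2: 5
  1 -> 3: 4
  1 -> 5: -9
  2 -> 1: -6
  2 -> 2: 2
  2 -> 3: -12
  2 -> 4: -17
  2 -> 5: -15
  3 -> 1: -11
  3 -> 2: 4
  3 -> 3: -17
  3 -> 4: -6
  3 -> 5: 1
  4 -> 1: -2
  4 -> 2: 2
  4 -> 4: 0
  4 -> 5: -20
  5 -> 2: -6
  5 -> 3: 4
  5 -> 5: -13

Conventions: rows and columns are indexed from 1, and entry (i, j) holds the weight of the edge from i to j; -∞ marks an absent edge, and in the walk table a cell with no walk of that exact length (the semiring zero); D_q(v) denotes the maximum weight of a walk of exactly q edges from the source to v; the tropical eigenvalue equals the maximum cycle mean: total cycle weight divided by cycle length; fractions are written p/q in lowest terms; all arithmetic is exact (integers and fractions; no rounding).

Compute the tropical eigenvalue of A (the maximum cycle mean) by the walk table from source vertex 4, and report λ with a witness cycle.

q=0: [-∞, -∞, -∞, 0, -∞]
q=1: [-2, 2, -∞, 0, -20]
q=2: [-2, 4, 2, 0, -11]
q=3: [-2, 6, 2, 0, 3]
q=4: [0, 8, 7, 0, 3]
q=5: [2, 11, 7, 1, 8]
Optimal cycle mean attained by: cycle 3->5->3, total 1 + 4, length 2.
Answer: λ = 5/2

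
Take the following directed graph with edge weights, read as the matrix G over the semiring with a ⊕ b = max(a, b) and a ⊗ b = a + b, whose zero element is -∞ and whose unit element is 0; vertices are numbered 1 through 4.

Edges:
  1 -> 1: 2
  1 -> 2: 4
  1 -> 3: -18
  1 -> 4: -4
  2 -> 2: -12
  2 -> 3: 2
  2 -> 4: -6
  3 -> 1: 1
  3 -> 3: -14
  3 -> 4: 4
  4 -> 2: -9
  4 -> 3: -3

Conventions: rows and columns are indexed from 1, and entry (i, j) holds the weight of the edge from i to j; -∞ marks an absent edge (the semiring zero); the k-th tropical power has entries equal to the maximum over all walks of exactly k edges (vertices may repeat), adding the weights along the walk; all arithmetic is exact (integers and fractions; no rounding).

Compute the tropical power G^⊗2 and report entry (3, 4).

G^⊗2:
  [4, 6, 6, -2]
  [3, -15, -9, 6]
  [3, 5, 1, -3]
  [-2, -21, -7, 1]
Key observation: the optimum is the walk 3->1->4, with weight 1 + (-4) = -3.
Optimal value attained by: walk 3->1->4.
Answer: (G^⊗2)[3][4] = -3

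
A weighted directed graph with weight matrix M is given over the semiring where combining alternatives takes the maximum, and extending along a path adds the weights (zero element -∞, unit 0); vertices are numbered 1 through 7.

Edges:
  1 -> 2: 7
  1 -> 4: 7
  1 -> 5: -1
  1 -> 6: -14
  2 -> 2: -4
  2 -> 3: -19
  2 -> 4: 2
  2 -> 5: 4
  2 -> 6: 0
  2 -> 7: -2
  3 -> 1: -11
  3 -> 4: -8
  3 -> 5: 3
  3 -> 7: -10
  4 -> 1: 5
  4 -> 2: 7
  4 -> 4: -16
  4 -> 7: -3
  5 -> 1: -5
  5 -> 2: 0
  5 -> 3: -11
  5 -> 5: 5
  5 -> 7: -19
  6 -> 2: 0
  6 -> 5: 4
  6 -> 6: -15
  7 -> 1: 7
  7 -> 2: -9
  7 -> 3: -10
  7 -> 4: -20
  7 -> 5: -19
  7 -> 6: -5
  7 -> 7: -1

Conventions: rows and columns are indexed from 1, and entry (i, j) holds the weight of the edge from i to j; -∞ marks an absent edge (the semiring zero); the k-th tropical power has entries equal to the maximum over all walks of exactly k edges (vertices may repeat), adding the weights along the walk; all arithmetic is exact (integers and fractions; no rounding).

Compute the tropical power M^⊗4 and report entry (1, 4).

M^⊗2:
  [12, 14, -12, 9, 11, 7, 5]
  [7, 9, -7, -2, 9, -4, -1]
  [-2, 3, -8, -4, 8, -15, -11]
  [4, 12, -12, 12, 11, 7, 5]
  [0, 5, -6, 2, 10, 0, -2]
  [-1, 4, -7, 2, 9, 0, -2]
  [6, 14, -11, 14, 6, -6, -2]
M^⊗3:
  [14, 19, 0, 19, 18, 14, 12]
  [6, 14, -2, 14, 14, 9, 7]
  [3, 8, -3, 5, 13, 3, 1]
  [17, 19, 0, 14, 16, 12, 10]
  [7, 10, -1, 7, 15, 5, 3]
  [7, 9, -2, 6, 14, 4, 2]
  [19, 21, -5, 16, 18, 14, 12]
M^⊗4:
  [24, 26, 7, 21, 23, 19, 17]
  [19, 21, 3, 16, 19, 14, 12]
  [10, 13, 2, 10, 18, 8, 6]
  [19, 24, 5, 24, 23, 19, 17]
  [12, 15, 4, 14, 20, 10, 8]
  [11, 14, 3, 14, 19, 9, 7]
  [21, 26, 7, 26, 25, 21, 19]
Key observation: the optimum is the walk 1->2->4->1->4, with weight 7 + 2 + 5 + 7 = 21.
Optimal value attained by: walk 1->2->4->1->4.
Answer: (M^⊗4)[1][4] = 21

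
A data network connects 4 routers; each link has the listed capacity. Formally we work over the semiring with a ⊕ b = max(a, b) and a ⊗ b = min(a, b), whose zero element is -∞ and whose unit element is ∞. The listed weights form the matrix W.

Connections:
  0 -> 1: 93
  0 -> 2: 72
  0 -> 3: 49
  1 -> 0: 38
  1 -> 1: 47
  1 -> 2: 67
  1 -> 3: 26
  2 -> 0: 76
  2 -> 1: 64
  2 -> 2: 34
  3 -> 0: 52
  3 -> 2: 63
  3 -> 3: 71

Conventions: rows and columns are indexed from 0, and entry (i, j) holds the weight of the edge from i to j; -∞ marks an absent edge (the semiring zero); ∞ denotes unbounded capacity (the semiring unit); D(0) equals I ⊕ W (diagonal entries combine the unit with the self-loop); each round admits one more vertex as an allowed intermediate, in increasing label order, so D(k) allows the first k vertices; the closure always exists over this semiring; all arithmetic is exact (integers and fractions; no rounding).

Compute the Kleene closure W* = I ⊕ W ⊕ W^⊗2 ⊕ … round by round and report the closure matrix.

D(0):
  [∞, 93, 72, 49]
  [38, ∞, 67, 26]
  [76, 64, ∞, -∞]
  [52, -∞, 63, ∞]
D(1):
  [∞, 93, 72, 49]
  [38, ∞, 67, 38]
  [76, 76, ∞, 49]
  [52, 52, 63, ∞]
D(2):
  [∞, 93, 72, 49]
  [38, ∞, 67, 38]
  [76, 76, ∞, 49]
  [52, 52, 63, ∞]
D(3):
  [∞, 93, 72, 49]
  [67, ∞, 67, 49]
  [76, 76, ∞, 49]
  [63, 63, 63, ∞]
D(4):
  [∞, 93, 72, 49]
  [67, ∞, 67, 49]
  [76, 76, ∞, 49]
  [63, 63, 63, ∞]
Answer: W* = [[∞, 93, 72, 49], [67, ∞, 67, 49], [76, 76, ∞, 49], [63, 63, 63, ∞]]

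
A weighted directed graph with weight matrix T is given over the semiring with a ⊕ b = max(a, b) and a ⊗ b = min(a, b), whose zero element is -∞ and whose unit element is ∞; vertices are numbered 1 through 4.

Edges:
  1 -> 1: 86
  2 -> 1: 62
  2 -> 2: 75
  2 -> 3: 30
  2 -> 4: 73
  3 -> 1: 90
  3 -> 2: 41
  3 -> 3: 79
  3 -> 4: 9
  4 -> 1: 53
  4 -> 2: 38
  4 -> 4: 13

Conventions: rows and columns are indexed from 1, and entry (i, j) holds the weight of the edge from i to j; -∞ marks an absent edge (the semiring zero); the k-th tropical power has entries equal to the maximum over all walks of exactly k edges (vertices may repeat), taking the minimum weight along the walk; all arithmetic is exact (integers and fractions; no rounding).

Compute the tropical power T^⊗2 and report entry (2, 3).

T^⊗2:
  [86, -∞, -∞, -∞]
  [62, 75, 30, 73]
  [86, 41, 79, 41]
  [53, 38, 30, 38]
Key observation: the optimum is the walk 2->2->3, with weight 75 min 30 = 30.
Optimal value attained by: walk 2->2->3.
Answer: (T^⊗2)[2][3] = 30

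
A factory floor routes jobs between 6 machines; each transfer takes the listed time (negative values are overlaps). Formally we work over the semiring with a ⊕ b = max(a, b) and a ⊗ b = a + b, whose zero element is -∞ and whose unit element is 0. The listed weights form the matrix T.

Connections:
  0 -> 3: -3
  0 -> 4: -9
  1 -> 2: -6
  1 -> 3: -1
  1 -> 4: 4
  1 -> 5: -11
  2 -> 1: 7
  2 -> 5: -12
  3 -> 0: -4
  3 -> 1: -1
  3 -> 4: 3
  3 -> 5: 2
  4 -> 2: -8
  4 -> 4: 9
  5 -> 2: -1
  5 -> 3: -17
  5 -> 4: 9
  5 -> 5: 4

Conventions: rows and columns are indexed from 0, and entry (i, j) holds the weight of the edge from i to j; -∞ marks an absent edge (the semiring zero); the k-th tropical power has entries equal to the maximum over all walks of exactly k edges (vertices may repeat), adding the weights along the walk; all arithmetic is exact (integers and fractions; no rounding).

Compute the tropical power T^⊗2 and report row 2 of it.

T^⊗2:
  [-7, -4, -17, -∞, 0, -1]
  [-5, 1, -4, -28, 13, 1]
  [-∞, -∞, 1, 6, 11, -4]
  [-∞, -∞, 1, -2, 12, 6]
  [-∞, -1, 1, -∞, 18, -20]
  [-21, 6, 3, -13, 18, 8]
Answer: row 2 of T^⊗2 = [-∞, -∞, 1, 6, 11, -4]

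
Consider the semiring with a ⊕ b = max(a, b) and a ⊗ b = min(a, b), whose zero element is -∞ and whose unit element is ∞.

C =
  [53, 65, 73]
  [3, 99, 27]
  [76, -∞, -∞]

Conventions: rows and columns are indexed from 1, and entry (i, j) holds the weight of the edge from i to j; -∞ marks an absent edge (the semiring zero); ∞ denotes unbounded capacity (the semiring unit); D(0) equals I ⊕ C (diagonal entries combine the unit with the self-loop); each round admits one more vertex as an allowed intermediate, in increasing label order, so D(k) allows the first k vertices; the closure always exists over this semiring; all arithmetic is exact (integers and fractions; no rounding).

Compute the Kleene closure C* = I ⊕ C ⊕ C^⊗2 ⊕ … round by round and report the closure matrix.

D(0):
  [∞, 65, 73]
  [3, ∞, 27]
  [76, -∞, ∞]
D(1):
  [∞, 65, 73]
  [3, ∞, 27]
  [76, 65, ∞]
D(2):
  [∞, 65, 73]
  [3, ∞, 27]
  [76, 65, ∞]
D(3):
  [∞, 65, 73]
  [27, ∞, 27]
  [76, 65, ∞]
Answer: C* = [[∞, 65, 73], [27, ∞, 27], [76, 65, ∞]]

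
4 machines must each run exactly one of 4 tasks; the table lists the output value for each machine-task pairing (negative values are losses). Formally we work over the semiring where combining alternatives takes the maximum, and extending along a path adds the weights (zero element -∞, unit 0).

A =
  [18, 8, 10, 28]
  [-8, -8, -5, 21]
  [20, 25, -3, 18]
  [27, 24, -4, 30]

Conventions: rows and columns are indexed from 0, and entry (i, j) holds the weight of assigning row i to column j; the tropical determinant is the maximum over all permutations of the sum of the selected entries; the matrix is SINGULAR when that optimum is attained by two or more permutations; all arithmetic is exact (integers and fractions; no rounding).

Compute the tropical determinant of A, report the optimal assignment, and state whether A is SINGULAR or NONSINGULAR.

σ = (0, 1, 2, 3): 18 + (-8) + (-3) + 30 = 37
σ = (0, 1, 3, 2): 18 + (-8) + 18 + (-4) = 24
σ = (0, 2, 1, 3): 18 + (-5) + 25 + 30 = 68
σ = (0, 2, 3, 1): 18 + (-5) + 18 + 24 = 55
σ = (0, 3, 1, 2): 18 + 21 + 25 + (-4) = 60
σ = (0, 3, 2, 1): 18 + 21 + (-3) + 24 = 60
σ = (1, 0, 2, 3): 8 + (-8) + (-3) + 30 = 27
σ = (1, 0, 3, 2): 8 + (-8) + 18 + (-4) = 14
σ = (1, 2, 0, 3): 8 + (-5) + 20 + 30 = 53
σ = (1, 2, 3, 0): 8 + (-5) + 18 + 27 = 48
σ = (1, 3, 0, 2): 8 + 21 + 20 + (-4) = 45
σ = (1, 3, 2, 0): 8 + 21 + (-3) + 27 = 53
σ = (2, 0, 1, 3): 10 + (-8) + 25 + 30 = 57
σ = (2, 0, 3, 1): 10 + (-8) + 18 + 24 = 44
σ = (2, 1, 0, 3): 10 + (-8) + 20 + 30 = 52
σ = (2, 1, 3, 0): 10 + (-8) + 18 + 27 = 47
σ = (2, 3, 0, 1): 10 + 21 + 20 + 24 = 75
σ = (2, 3, 1, 0): 10 + 21 + 25 + 27 = 83
σ = (3, 0, 1, 2): 28 + (-8) + 25 + (-4) = 41
σ = (3, 0, 2, 1): 28 + (-8) + (-3) + 24 = 41
σ = (3, 1, 0, 2): 28 + (-8) + 20 + (-4) = 36
σ = (3, 1, 2, 0): 28 + (-8) + (-3) + 27 = 44
σ = (3, 2, 0, 1): 28 + (-5) + 20 + 24 = 67
σ = (3, 2, 1, 0): 28 + (-5) + 25 + 27 = 75
Optimal value attained by: σ = (2, 3, 1, 0).
Answer: det⊕(A) = 83; verdict: NONSINGULAR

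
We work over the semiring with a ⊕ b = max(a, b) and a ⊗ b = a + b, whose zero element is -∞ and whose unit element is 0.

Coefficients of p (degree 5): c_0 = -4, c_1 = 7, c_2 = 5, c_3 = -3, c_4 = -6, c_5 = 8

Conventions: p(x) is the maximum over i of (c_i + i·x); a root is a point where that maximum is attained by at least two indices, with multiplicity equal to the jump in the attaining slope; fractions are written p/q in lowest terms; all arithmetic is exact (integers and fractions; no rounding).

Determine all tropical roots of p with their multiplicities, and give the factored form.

hull edge (i=0, c=-4) to (i=1, c=7): slope 11, span 1
hull edge (i=1, c=7) to (i=5, c=8): slope 1/4, span 4
Factored form: p(x) = 8 ⊗ (x ⊕ (-11)) ⊗ (x ⊕ (-1/4)) ⊗ (x ⊕ (-1/4)) ⊗ (x ⊕ (-1/4)) ⊗ (x ⊕ (-1/4))
Answer: roots = -11 (mult 1), -1/4 (mult 4)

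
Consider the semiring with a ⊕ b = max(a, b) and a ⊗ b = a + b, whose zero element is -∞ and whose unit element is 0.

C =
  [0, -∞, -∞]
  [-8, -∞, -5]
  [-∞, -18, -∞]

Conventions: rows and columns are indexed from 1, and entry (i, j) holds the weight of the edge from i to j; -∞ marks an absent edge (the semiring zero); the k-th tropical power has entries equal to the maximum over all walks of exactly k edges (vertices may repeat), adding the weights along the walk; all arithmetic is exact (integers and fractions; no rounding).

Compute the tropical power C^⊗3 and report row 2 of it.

C^⊗2:
  [0, -∞, -∞]
  [-8, -23, -∞]
  [-26, -∞, -23]
C^⊗3:
  [0, -∞, -∞]
  [-8, -∞, -28]
  [-26, -41, -∞]
Answer: row 2 of C^⊗3 = [-8, -∞, -28]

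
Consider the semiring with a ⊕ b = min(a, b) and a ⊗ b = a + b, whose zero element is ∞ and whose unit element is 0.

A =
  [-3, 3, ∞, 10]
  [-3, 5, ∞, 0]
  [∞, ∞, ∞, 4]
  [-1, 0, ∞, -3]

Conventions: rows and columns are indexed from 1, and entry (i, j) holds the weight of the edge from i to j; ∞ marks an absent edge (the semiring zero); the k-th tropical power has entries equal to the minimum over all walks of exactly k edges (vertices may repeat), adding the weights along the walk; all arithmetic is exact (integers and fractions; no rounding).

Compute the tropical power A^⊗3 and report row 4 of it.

A^⊗2:
  [-6, 0, ∞, 3]
  [-6, 0, ∞, -3]
  [3, 4, ∞, 1]
  [-4, -3, ∞, -6]
A^⊗3:
  [-9, -3, ∞, 0]
  [-9, -3, ∞, -6]
  [0, 1, ∞, -2]
  [-7, -6, ∞, -9]
Answer: row 4 of A^⊗3 = [-7, -6, ∞, -9]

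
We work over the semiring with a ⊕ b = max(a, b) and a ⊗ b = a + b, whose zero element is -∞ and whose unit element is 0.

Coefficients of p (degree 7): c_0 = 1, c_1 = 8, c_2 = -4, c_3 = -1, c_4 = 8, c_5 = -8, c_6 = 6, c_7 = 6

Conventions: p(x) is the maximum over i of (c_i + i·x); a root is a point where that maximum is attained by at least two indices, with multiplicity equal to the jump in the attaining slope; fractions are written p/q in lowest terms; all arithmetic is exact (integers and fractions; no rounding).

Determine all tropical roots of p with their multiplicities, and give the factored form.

hull edge (i=0, c=1) to (i=1, c=8): slope 7, span 1
hull edge (i=1, c=8) to (i=4, c=8): slope 0, span 3
hull edge (i=4, c=8) to (i=7, c=6): slope -2/3, span 3
Factored form: p(x) = 6 ⊗ (x ⊕ (-7)) ⊗ (x ⊕ 0) ⊗ (x ⊕ 0) ⊗ (x ⊕ 0) ⊗ (x ⊕ 2/3) ⊗ (x ⊕ 2/3) ⊗ (x ⊕ 2/3)
Answer: roots = -7 (mult 1), 0 (mult 3), 2/3 (mult 3)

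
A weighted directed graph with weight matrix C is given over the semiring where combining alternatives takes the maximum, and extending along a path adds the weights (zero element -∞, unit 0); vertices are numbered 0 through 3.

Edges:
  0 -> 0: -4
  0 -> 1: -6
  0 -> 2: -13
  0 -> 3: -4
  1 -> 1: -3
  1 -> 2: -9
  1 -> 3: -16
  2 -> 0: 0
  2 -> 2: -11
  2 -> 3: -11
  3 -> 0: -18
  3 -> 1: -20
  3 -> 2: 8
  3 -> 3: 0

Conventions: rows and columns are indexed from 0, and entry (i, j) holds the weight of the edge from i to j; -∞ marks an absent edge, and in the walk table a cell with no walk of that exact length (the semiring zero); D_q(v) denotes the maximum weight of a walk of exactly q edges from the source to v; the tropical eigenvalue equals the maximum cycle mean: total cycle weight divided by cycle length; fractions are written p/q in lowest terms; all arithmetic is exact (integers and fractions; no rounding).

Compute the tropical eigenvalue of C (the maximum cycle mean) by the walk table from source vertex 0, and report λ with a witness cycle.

q=0: [0, -∞, -∞, -∞]
q=1: [-4, -6, -13, -4]
q=2: [-8, -9, 4, -4]
q=3: [4, -12, 4, -4]
q=4: [4, -2, 4, 0]
Optimal cycle mean attained by: cycle 0->3->2->0, total (-4) + 8 + 0, length 3.
Answer: λ = 4/3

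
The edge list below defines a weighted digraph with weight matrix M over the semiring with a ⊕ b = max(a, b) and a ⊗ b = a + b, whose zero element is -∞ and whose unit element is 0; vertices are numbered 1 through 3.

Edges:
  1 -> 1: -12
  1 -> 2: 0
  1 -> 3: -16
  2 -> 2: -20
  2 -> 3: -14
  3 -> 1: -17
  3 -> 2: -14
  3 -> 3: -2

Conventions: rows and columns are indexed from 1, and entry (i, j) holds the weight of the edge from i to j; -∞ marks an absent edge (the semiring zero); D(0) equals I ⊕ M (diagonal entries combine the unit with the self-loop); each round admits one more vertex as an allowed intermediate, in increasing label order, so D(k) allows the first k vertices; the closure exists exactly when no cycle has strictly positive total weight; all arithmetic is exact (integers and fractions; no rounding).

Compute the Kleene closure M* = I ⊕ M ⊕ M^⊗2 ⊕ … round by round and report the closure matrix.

D(0):
  [0, 0, -16]
  [-∞, 0, -14]
  [-17, -14, 0]
D(1):
  [0, 0, -16]
  [-∞, 0, -14]
  [-17, -14, 0]
D(2):
  [0, 0, -14]
  [-∞, 0, -14]
  [-17, -14, 0]
D(3):
  [0, 0, -14]
  [-31, 0, -14]
  [-17, -14, 0]
Answer: M* = [[0, 0, -14], [-31, 0, -14], [-17, -14, 0]]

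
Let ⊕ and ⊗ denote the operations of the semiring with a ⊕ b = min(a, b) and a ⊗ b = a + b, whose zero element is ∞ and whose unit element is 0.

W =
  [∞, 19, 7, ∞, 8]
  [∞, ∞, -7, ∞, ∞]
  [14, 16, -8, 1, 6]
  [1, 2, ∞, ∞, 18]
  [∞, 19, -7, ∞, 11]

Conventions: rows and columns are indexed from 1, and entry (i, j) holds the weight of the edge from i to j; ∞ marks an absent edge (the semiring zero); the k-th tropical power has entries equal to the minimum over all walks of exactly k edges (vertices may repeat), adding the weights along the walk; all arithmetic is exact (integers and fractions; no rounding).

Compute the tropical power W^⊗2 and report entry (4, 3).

W^⊗2:
  [21, 23, -1, 8, 13]
  [7, 9, -15, -6, -1]
  [2, 3, -16, -7, -2]
  [∞, 20, -5, ∞, 9]
  [7, 9, -15, -6, -1]
Key observation: the optimum is the walk 4->2->3, with weight 2 + (-7) = -5.
Optimal value attained by: walk 4->2->3.
Answer: (W^⊗2)[4][3] = -5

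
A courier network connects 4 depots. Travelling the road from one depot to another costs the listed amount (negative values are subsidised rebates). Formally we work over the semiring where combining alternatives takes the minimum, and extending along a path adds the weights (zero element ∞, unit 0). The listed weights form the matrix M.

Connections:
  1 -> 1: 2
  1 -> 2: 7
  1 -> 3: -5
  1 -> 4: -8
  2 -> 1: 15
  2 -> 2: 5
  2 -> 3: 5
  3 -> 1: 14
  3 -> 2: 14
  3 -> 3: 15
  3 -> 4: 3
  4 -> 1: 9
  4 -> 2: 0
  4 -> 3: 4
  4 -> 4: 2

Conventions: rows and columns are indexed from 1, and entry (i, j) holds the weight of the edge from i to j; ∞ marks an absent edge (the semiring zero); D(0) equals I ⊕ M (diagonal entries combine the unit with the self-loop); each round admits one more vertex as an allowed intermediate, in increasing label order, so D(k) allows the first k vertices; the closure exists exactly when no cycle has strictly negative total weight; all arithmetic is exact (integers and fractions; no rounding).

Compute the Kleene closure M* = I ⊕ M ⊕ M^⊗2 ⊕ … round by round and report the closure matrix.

D(0):
  [0, 7, -5, -8]
  [15, 0, 5, ∞]
  [14, 14, 0, 3]
  [9, 0, 4, 0]
D(1):
  [0, 7, -5, -8]
  [15, 0, 5, 7]
  [14, 14, 0, 3]
  [9, 0, 4, 0]
D(2):
  [0, 7, -5, -8]
  [15, 0, 5, 7]
  [14, 14, 0, 3]
  [9, 0, 4, 0]
D(3):
  [0, 7, -5, -8]
  [15, 0, 5, 7]
  [14, 14, 0, 3]
  [9, 0, 4, 0]
D(4):
  [0, -8, -5, -8]
  [15, 0, 5, 7]
  [12, 3, 0, 3]
  [9, 0, 4, 0]
Answer: M* = [[0, -8, -5, -8], [15, 0, 5, 7], [12, 3, 0, 3], [9, 0, 4, 0]]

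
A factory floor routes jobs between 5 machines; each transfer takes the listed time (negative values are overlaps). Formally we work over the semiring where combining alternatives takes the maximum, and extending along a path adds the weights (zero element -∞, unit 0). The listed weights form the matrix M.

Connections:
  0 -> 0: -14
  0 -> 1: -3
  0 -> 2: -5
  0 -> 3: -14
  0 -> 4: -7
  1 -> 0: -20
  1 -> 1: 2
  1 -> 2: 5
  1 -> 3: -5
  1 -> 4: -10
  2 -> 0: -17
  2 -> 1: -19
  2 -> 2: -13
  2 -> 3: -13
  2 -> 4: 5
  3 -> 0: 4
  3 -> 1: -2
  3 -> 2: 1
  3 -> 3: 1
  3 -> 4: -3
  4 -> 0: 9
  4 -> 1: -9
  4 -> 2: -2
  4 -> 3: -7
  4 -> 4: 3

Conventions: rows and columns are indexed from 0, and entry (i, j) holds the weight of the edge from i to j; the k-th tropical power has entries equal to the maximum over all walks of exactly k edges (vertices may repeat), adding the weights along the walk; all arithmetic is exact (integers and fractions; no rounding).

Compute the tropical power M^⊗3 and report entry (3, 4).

M^⊗2:
  [2, -1, 2, -8, 0]
  [-1, 4, 7, -3, 10]
  [14, -4, 3, -2, 8]
  [6, 1, 3, 2, 6]
  [12, 6, 4, -4, 6]
M^⊗3:
  [9, 1, 4, -6, 7]
  [19, 6, 9, 3, 13]
  [17, 11, 9, 1, 11]
  [15, 3, 6, 3, 9]
  [15, 9, 11, 1, 9]
Key observation: the optimum is the walk 3->2->4->4, with weight 1 + 5 + 3 = 9.
Optimal value attained by: walk 3->2->4->4.
Answer: (M^⊗3)[3][4] = 9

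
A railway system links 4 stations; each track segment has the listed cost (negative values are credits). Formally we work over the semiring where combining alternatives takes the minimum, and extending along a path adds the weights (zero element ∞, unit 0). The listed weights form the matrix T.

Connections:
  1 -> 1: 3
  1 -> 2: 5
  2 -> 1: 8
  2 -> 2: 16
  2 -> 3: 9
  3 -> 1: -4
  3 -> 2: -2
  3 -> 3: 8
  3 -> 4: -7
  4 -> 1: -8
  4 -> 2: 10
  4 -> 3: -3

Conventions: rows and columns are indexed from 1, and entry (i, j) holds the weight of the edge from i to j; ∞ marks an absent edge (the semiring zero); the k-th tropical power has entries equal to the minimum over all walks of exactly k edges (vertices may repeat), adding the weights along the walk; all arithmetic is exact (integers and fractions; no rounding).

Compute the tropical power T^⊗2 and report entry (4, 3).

T^⊗2:
  [6, 8, 14, ∞]
  [5, 7, 17, 2]
  [-15, 1, -10, 1]
  [-7, -5, 5, -10]
Key observation: the optimum is the walk 4->3->3, with weight (-3) + 8 = 5.
Optimal value attained by: walk 4->3->3.
Answer: (T^⊗2)[4][3] = 5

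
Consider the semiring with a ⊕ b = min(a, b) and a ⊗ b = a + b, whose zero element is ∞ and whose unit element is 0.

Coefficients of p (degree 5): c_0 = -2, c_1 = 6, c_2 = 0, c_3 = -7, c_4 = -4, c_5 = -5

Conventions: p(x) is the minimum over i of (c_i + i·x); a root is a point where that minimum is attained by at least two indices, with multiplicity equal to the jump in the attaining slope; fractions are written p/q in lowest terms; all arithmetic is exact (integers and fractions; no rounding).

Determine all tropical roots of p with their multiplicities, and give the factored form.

hull edge (i=0, c=-2) to (i=3, c=-7): slope -5/3, span 3
hull edge (i=3, c=-7) to (i=5, c=-5): slope 1, span 2
Factored form: p(x) = -5 ⊗ (x ⊕ (-1)) ⊗ (x ⊕ (-1)) ⊗ (x ⊕ 5/3) ⊗ (x ⊕ 5/3) ⊗ (x ⊕ 5/3)
Answer: roots = -1 (mult 2), 5/3 (mult 3)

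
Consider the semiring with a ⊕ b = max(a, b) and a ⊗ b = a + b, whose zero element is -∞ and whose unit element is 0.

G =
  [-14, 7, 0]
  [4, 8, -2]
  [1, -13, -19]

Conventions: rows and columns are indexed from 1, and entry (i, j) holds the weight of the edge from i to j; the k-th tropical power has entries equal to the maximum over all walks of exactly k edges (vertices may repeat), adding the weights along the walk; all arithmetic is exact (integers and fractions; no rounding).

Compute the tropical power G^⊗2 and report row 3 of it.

G^⊗2:
  [11, 15, 5]
  [12, 16, 6]
  [-9, 8, 1]
Answer: row 3 of G^⊗2 = [-9, 8, 1]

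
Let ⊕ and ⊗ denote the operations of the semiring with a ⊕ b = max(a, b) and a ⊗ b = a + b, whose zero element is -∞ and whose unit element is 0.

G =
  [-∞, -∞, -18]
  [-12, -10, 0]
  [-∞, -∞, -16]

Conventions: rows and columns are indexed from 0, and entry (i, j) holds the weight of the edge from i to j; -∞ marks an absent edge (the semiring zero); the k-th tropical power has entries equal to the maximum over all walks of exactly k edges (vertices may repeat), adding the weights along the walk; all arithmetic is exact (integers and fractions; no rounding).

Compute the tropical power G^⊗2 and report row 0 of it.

G^⊗2:
  [-∞, -∞, -34]
  [-22, -20, -10]
  [-∞, -∞, -32]
Answer: row 0 of G^⊗2 = [-∞, -∞, -34]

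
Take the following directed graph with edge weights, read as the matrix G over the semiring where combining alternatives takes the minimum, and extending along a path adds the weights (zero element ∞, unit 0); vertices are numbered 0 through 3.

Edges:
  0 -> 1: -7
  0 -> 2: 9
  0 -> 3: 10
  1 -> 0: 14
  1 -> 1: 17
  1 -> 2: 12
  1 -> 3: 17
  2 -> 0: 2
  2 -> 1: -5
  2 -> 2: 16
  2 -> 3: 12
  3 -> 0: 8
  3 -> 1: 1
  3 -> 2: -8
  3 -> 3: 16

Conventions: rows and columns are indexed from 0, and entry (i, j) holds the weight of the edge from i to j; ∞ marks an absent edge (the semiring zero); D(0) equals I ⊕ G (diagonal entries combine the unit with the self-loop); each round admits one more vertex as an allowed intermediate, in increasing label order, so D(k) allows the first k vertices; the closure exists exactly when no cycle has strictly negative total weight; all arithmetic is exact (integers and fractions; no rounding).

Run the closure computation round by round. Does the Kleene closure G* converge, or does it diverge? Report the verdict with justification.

D(0):
  [0, -7, 9, 10]
  [14, 0, 12, 17]
  [2, -5, 0, 12]
  [8, 1, -8, 0]
D(1):
  [0, -7, 9, 10]
  [14, 0, 12, 17]
  [2, -5, 0, 12]
  [8, 1, -8, 0]
D(2):
  [0, -7, 5, 10]
  [14, 0, 12, 17]
  [2, -5, 0, 12]
  [8, 1, -8, 0]
D(3):
  [0, -7, 5, 10]
  [14, 0, 12, 17]
  [2, -5, 0, 12]
  [-6, -13, -8, 0]
D(4):
  [0, -7, 2, 10]
  [11, 0, 9, 17]
  [2, -5, 0, 12]
  [-6, -13, -8, 0]
Key observation: every diagonal entry stays at the unit through all rounds, so no improving cycle exists.
Answer: CONVERGES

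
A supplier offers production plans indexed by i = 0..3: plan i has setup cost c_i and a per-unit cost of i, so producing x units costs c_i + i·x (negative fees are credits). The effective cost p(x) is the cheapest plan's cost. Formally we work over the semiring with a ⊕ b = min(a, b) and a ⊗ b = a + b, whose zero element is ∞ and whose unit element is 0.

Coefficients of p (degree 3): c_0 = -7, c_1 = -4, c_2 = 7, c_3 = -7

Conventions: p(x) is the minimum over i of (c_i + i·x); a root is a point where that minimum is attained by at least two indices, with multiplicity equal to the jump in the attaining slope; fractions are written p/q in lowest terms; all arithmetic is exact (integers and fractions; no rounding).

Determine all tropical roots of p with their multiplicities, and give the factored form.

hull edge (i=0, c=-7) to (i=3, c=-7): slope 0, span 3
Factored form: p(x) = -7 ⊗ (x ⊕ 0) ⊗ (x ⊕ 0) ⊗ (x ⊕ 0)
Answer: roots = 0 (mult 3)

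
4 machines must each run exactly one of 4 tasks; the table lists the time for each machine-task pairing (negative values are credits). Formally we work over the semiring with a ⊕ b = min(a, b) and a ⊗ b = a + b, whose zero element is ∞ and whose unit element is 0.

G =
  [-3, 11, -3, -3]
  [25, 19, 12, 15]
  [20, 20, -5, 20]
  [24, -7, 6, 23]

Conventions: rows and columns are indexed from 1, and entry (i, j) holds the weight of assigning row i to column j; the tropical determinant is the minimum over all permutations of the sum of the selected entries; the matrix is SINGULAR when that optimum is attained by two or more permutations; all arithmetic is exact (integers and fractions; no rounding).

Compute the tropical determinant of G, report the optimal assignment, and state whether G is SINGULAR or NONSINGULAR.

σ = (1, 2, 3, 4): (-3) + 19 + (-5) + 23 = 34
σ = (1, 2, 4, 3): (-3) + 19 + 20 + 6 = 42
σ = (1, 3, 2, 4): (-3) + 12 + 20 + 23 = 52
σ = (1, 3, 4, 2): (-3) + 12 + 20 + (-7) = 22
σ = (1, 4, 2, 3): (-3) + 15 + 20 + 6 = 38
σ = (1, 4, 3, 2): (-3) + 15 + (-5) + (-7) = 0
σ = (2, 1, 3, 4): 11 + 25 + (-5) + 23 = 54
σ = (2, 1, 4, 3): 11 + 25 + 20 + 6 = 62
σ = (2, 3, 1, 4): 11 + 12 + 20 + 23 = 66
σ = (2, 3, 4, 1): 11 + 12 + 20 + 24 = 67
σ = (2, 4, 1, 3): 11 + 15 + 20 + 6 = 52
σ = (2, 4, 3, 1): 11 + 15 + (-5) + 24 = 45
σ = (3, 1, 2, 4): (-3) + 25 + 20 + 23 = 65
σ = (3, 1, 4, 2): (-3) + 25 + 20 + (-7) = 35
σ = (3, 2, 1, 4): (-3) + 19 + 20 + 23 = 59
σ = (3, 2, 4, 1): (-3) + 19 + 20 + 24 = 60
σ = (3, 4, 1, 2): (-3) + 15 + 20 + (-7) = 25
σ = (3, 4, 2, 1): (-3) + 15 + 20 + 24 = 56
σ = (4, 1, 2, 3): (-3) + 25 + 20 + 6 = 48
σ = (4, 1, 3, 2): (-3) + 25 + (-5) + (-7) = 10
σ = (4, 2, 1, 3): (-3) + 19 + 20 + 6 = 42
σ = (4, 2, 3, 1): (-3) + 19 + (-5) + 24 = 35
σ = (4, 3, 1, 2): (-3) + 12 + 20 + (-7) = 22
σ = (4, 3, 2, 1): (-3) + 12 + 20 + 24 = 53
Optimal value attained by: σ = (1, 4, 3, 2).
Answer: det⊕(G) = 0; verdict: NONSINGULAR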